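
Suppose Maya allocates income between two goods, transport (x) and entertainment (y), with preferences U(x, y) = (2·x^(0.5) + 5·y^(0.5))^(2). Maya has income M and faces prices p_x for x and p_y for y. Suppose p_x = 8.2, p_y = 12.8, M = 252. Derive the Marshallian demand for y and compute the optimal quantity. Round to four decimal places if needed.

y* = 15.7531

With the ratio pinned down, the budget gives x* = M/(p_x + p_y·(y/x)) and y* = (y/x)·x*.
Numerically y/x = 2.565002, so x* = 252/(8.2 + 12.8·2.565002) = 6.1415 and y* = 2.565002·6.1415 = 15.7531.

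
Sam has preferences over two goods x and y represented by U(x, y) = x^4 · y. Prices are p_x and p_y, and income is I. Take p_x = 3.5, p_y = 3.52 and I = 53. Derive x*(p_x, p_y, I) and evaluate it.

x* = 12.1143

The MRS is 4·y/x. Set MRS = p_x/p_y.
So 4·p_y·y = p_x·x; combined with the budget, a share 0.8 of income goes to x.
Demand: x*(p_x,p_y,I) = 0.8·I/p_x and y* = 0.2·I/p_y.
At p_x=3.5, p_y=3.52, I=53: x* = 0.8·53/3.5 = 12.1143.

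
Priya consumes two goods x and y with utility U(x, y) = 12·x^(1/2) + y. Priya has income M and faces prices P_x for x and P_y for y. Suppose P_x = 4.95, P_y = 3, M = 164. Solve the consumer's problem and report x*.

MU_x = 6/√x, MU_y = 1. Tangency: 6/√x = P_x/P_y.
Solve: √x = 6·P_y/P_x, so x*(P_x,P_y) = (6·P_y/P_x)², and y* = (M − P_x·x*)/P_y.
Plugging in: x* = (6·3/4.95)² = 13.2231.

x* = 13.2231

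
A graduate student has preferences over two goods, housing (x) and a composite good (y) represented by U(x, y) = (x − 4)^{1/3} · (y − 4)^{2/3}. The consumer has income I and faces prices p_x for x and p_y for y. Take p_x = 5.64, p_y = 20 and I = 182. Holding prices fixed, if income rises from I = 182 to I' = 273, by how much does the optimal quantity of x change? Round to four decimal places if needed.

Δx* = 5.3783

After buying the subsistence bundle (4, 4), a share 1/3 of the remaining income goes to x: x* = 4 + 1/3·(I − 4p_x − 4p_y)/p_x.
Discretionary income = 182 − 4·5.64 − 4·20 = 79.44; x* = 4 + 1/3·79.44/5.64 = 8.695.
At I' = 273: x* = 14.0733. Change: 14.0733 − 8.695 = 5.3783.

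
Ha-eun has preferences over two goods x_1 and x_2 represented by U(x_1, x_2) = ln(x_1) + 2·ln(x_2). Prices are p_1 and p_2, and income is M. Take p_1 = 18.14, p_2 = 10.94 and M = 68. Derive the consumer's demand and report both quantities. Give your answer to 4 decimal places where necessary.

x_1* = 1.2495, x_2* = 4.1438

Demand: x_1*(p_1,p_2,M) = 1/3·M/p_1 and x_2* = 2/3·M/p_2.
At p_1=18.14, p_2=10.94, M=68: x_1* = 1/3·68/18.14 = 1.2495, x_2* = 4.1438.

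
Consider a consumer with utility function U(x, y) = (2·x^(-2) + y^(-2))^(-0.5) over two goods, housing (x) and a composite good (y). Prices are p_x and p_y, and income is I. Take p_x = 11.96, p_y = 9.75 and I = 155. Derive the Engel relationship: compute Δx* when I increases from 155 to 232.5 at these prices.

MRS = MU_x/MU_y = 2·(y/x)^(3). Set equal to p_x/p_y.
Solve for the ratio: y/x = [(1/2)·p_x/p_y]^(1/3).
With the ratio pinned down, the budget gives x* = I/(p_x + p_y·(y/x)) and y* = (y/x)·x*.
Numerically y/x = 0.849635, so x* = 155/(11.96 + 9.75·0.849635) = 7.6566.
At I' = 232.5: x* = 11.4849. Change: 11.4849 − 7.6566 = 3.8283.

Δx* = 3.8283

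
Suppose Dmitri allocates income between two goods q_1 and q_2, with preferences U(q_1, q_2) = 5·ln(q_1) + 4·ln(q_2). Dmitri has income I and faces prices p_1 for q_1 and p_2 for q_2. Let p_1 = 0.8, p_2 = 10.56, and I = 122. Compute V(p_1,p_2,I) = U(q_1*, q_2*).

Demand: q_1*(p_1,p_2,I) = 5/9·I/p_1 and q_2* = 4/9·I/p_2.
At p_1=0.8, p_2=10.56, I=122: q_1* = 5/9·122/0.8 = 84.7222, q_2* = 5.1347.
Utility at the optimum: U(84.7222, 5.1347) = 28.741.

V = 28.741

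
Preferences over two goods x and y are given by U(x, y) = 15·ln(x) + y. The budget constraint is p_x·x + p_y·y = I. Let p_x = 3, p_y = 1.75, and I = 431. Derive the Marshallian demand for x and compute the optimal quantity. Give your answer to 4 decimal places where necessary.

MU_x = 15/x, MU_y = 1. Tangency: 15/x = p_x/p_y.
So x*(p_x,p_y) = 15·p_y/p_x, independent of income; and y* = (I − 15·p_y)/p_y.
At the given prices: x* = 15·1.75/3 = 8.75.

x* = 8.75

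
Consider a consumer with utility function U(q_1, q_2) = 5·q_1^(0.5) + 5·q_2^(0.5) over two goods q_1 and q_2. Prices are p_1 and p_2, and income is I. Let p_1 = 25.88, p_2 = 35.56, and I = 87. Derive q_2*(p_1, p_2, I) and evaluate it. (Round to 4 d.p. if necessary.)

From the CES first-order condition, (q_2/q_1)^(0.5) = p_1/p_2.
Solve for the ratio: q_2/q_1 = [p_1/p_2]^(2).
With the ratio pinned down, the budget gives q_1* = I/(p_1 + p_2·(q_2/q_1)) and q_2* = (q_2/q_1)·q_1*.
Numerically q_2/q_1 = 0.52967, so q_1* = 87/(25.88 + 35.56·0.52967) = 1.9457 and q_2* = 0.52967·1.9457 = 1.0306.

q_2* = 1.0306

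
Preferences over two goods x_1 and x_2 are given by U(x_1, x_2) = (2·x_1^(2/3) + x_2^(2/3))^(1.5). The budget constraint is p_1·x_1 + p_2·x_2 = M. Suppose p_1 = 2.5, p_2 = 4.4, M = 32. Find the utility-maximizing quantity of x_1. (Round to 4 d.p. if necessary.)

Numerically x_2/x_1 = 0.022928, so x_1* = 32/(2.5 + 4.4·0.022928) = 12.3035.

x_1* = 12.3035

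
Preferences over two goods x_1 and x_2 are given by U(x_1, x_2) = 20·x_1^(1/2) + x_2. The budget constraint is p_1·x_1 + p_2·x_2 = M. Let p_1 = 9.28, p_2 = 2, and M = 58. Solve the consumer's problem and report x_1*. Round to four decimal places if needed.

x_1* = 4.6448

Utility is quasi-linear in x_2; the FOC for x_1 is 10/√x_1 = p_1/p_2.
Thus x_1* = (10·p_2/p_1)² — independent of M — with the rest of income spent on x_2.
Plugging in: x_1* = (10·2/9.28)² = 4.6448.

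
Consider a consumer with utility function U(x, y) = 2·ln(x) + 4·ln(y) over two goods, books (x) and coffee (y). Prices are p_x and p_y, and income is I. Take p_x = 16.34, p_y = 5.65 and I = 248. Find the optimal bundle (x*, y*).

x* = 5.0592, y* = 29.2625

MU_x/MU_y = (2·y)/(4·x); tangency sets this equal to p_x/p_y.
Rearranging, p_y·y = 2·p_x·x. Substituting into the budget gives p_x·x·(1 + 2) = I.
Demand: x*(p_x,p_y,I) = 1/3·I/p_x and y* = 2/3·I/p_y.
At p_x=16.34, p_y=5.65, I=248: x* = 1/3·248/16.34 = 5.0592, y* = 29.2625.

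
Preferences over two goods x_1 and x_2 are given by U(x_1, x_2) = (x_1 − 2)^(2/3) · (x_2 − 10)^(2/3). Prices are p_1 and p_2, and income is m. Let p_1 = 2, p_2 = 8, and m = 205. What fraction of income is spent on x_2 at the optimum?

share on x_2 = 0.6854

This is Cobb-Douglas in (x_1−2, x_2−10): tangency gives 2/3·p_2·(x_2−10) = 2/3·p_1·(x_1−2).
After buying the subsistence bundle (2, 10), a share 0.5 of the remaining income goes to x_1: x_1* = 2 + 0.5·(m − 2p_1 − 10p_2)/p_1.
Discretionary income = 205 − 2·2 − 10·8 = 121; x_1* = 2 + 0.5·121/2 = 32.25; x_2* = 10 + 0.5·121/8 = 17.5625.
Expenditure on x_2: 8·17.5625 = 140.5; share = 0.6854.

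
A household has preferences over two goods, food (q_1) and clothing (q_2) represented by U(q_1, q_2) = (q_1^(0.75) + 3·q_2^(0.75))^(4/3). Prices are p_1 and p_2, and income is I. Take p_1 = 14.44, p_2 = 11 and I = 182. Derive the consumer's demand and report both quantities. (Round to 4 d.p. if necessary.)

From the CES first-order condition, (1/3)·(q_2/q_1)^(0.25) = p_1/p_2.
Hence q_2/q_1 = (3·p_1/p_2)^(1/(0.25)), i.e. raised to the 4 power.
Substitute q_2 = (q_2/q_1)·q_1 into the budget: q_1* = I/(p_1 + p_2·(q_2/q_1)).
Numerically q_2/q_1 = 240.537643, so q_1* = 182/(14.44 + 11·240.537643) = 0.0684 and q_2* = 240.537643·0.0684 = 16.4556.

q_1* = 0.0684, q_2* = 16.4556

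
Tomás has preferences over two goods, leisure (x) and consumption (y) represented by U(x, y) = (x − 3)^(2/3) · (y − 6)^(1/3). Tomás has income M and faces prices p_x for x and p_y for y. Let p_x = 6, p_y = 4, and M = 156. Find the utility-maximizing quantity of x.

x* = 15.6667

After buying the subsistence bundle (3, 6), a share 2/3 of the remaining income goes to x: x* = 3 + 2/3·(M − 3p_x − 6p_y)/p_x.
Discretionary income = 156 − 3·6 − 6·4 = 114; x* = 3 + 2/3·114/6 = 15.6667.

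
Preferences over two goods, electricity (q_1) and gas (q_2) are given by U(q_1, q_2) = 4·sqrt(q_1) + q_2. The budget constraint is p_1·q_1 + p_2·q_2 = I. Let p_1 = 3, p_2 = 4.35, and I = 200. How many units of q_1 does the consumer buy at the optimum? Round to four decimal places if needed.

q_1* = 8.41

MU_q_1 = 2/√q_1, MU_q_2 = 1. Tangency: 2/√q_1 = p_1/p_2.
Solve: √q_1 = 2·p_2/p_1, so q_1*(p_1,p_2) = (2·p_2/p_1)², and q_2* = (I − p_1·q_1*)/p_2.
Plugging in: q_1* = (2·4.35/3)² = 8.41.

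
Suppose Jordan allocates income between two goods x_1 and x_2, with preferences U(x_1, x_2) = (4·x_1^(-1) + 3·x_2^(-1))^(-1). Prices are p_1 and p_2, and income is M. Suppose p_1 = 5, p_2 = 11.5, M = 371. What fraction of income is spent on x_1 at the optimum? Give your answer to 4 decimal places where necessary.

share on x_1 = 0.4323

From the CES first-order condition, (4/3)·(x_2/x_1)^(2) = p_1/p_2.
Solve for the ratio: x_2/x_1 = [(3/4)·p_1/p_2]^(0.5).
Substitute x_2 = (x_2/x_1)·x_1 into the budget: x_1* = M/(p_1 + p_2·(x_2/x_1)).
Numerically x_2/x_1 = 0.57104, so x_1* = 371/(5 + 11.5·0.57104) = 32.0741 and x_2* = 0.57104·32.0741 = 18.3156.
Expenditure on x_1: 5·32.0741 = 160.3705; share = 0.4323.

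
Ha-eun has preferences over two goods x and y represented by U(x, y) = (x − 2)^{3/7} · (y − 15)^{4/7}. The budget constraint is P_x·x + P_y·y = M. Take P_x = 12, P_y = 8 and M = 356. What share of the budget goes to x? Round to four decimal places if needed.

share on x = 0.3226

Let x' = x−2, y' = y−15. MRS = (3/4)·y'/x' = P_x/P_y.
After buying the subsistence bundle (2, 15), a share 3/7 of the remaining income goes to x: x* = 2 + 3/7·(M − 2P_x − 15P_y)/P_x.
Discretionary income = 356 − 2·12 − 15·8 = 212; x* = 2 + 3/7·212/12 = 9.5714; y* = 15 + 4/7·212/8 = 30.1429.
Expenditure on x: 12·9.5714 = 114.8571; share = 0.3226.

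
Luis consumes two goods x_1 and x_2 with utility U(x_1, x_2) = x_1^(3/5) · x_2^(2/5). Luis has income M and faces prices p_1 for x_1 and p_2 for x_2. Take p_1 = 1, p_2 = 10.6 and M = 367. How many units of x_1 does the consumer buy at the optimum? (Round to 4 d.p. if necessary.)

MU_x_1/MU_x_2 = (0.6·x_2)/(0.4·x_1); tangency sets this equal to p_1/p_2.
So 0.6·p_2·x_2 = 0.4·p_1·x_1; combined with the budget, a share 0.6 of income goes to x_1.
Demand: x_1*(p_1,p_2,M) = 0.6·M/p_1 and x_2* = 0.4·M/p_2.
At p_1=1, p_2=10.6, M=367: x_1* = 0.6·367/1 = 220.2.

x_1* = 220.2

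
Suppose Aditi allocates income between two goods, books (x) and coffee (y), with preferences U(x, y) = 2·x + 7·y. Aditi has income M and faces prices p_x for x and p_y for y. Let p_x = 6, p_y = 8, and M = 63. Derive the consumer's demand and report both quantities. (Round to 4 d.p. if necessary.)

x* = 0, y* = 7.875

Linear utility — the consumer picks whichever good has higher MU/price: 2/6 = 0.3333 vs 7/8 = 0.875.
y gives more utility per dollar, so spend all income on y: y* = M/p_y, x* = 0.
Numerically: x* = 0, y* = 7.875.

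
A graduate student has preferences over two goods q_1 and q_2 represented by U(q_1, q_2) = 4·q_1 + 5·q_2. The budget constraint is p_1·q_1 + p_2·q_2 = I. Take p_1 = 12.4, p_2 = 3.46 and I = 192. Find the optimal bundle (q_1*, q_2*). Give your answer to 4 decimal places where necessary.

q_1* = 0, q_2* = 55.4913

Perfect substitutes: compare marginal utility per dollar. 4/p_1 vs 5/p_2 → 0.3226 vs 1.4451.
q_2 gives more utility per dollar, so spend all income on q_2: q_2* = I/p_2, q_1* = 0.
Numerically: q_1* = 0, q_2* = 55.4913.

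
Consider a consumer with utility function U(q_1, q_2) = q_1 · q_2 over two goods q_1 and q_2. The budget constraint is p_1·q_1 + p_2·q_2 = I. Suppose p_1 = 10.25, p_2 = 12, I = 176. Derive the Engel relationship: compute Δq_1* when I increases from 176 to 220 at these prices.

Δq_1* = 2.1463

MU_q_1/MU_q_2 = (q_2)/(q_1); tangency sets this equal to p_1/p_2.
Rearranging, p_2·q_2 = p_1·q_1. Substituting into the budget gives p_1·q_1·(1 + 1) = I.
Demand: q_1*(p_1,p_2,I) = 0.5·I/p_1 and q_2* = 0.5·I/p_2.
At p_1=10.25, p_2=12, I=176: q_1* = 0.5·176/10.25 = 8.5854.
At I' = 220: q_1* = 10.7317. Change: 10.7317 − 8.5854 = 2.1463.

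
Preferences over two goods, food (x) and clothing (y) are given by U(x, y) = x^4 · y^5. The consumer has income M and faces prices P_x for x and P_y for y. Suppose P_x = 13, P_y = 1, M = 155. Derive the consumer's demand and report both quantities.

Demand: x*(P_x,P_y,M) = 4/9·M/P_x and y* = 5/9·M/P_y.
At P_x=13, P_y=1, M=155: x* = 4/9·155/13 = 5.2991, y* = 86.1111.

x* = 5.2991, y* = 86.1111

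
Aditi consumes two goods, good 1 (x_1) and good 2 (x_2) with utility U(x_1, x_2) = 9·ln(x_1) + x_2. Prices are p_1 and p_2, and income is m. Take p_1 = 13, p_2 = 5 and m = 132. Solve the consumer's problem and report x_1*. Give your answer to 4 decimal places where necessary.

x_1* = 3.4615

So x_1*(p_1,p_2) = 9·p_2/p_1, independent of income; and x_2* = (m − 9·p_2)/p_2.
At the given prices: x_1* = 9·5/13 = 3.4615.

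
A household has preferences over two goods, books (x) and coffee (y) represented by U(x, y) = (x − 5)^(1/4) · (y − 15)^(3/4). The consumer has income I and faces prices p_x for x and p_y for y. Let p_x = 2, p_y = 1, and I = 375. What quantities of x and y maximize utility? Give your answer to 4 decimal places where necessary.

x* = 48.75, y* = 277.5

MRS = (1/3)·(y−15)/(x−5). Tangency with p_x/p_y gives y−15 = 3·(p_x/p_y)·(x−5).
After buying the subsistence bundle (5, 15), a share 0.25 of the remaining income goes to x: x* = 5 + 0.25·(I − 5p_x − 15p_y)/p_x.
Discretionary income = 375 − 5·2 − 15·1 = 350; x* = 5 + 0.25·350/2 = 48.75; y* = 15 + 0.75·350/1 = 277.5.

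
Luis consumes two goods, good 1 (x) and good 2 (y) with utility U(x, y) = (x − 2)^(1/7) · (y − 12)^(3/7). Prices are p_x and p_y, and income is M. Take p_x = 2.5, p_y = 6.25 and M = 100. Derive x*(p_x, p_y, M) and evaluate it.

Let x' = x−2, y' = y−12. MRS = (1/3)·y'/x' = p_x/p_y.
Substituting into the budget: x* = 2 + 0.25·(M − 2·p_x − 12·p_y)/p_x, and y* = 12 + 0.75·(…)/p_y.
Discretionary income = 100 − 2·2.5 − 12·6.25 = 20; x* = 2 + 0.25·20/2.5 = 4.

x* = 4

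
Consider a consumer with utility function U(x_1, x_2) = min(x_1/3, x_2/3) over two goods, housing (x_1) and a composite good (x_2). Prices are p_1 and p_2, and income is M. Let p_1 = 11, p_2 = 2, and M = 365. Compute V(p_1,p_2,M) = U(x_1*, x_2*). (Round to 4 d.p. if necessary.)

With perfect complements, no substitution: consume in ratio x_1:x_2 = 3:3.
Budget: p_1·x_1 + p_2·x_1 = M, so (3·p_1 + 3·p_2)·x_1 = 3·M.
Demand: x_1*(p_1,p_2,M) = 3·M/(3·p_1 + 3·p_2), x_2* = 3·M/(3·p_1 + 3·p_2).
Here 3·11 + 3·2 = 39, giving x_1* = 28.0769 and x_2* = 28.0769.
Utility at the optimum: U(28.0769, 28.0769) = 9.359.

V = 9.359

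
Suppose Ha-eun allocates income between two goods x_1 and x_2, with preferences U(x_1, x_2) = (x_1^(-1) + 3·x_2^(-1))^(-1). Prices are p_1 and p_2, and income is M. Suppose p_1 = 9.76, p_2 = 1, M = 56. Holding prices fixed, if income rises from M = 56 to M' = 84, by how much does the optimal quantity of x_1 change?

Δx_1* = 1.8456

From the CES first-order condition, (1/3)·(x_2/x_1)^(2) = p_1/p_2.
Solve for the ratio: x_2/x_1 = [3·p_1/p_2]^(0.5).
With the ratio pinned down, the budget gives x_1* = M/(p_1 + p_2·(x_2/x_1)) and x_2* = (x_2/x_1)·x_1*.
Numerically x_2/x_1 = 5.4111, so x_1* = 56/(9.76 + 1·5.4111) = 3.6912.
At M' = 84: x_1* = 5.5368. Change: 5.5368 − 3.6912 = 1.8456.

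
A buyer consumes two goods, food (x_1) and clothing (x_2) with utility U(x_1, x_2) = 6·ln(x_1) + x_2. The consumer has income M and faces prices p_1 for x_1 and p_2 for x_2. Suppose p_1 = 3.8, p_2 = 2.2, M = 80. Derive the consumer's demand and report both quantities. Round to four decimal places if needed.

x_1* = 3.4737, x_2* = 30.3636

MU_x_1 = 6/x_1, MU_x_2 = 1. Tangency: 6/x_1 = p_1/p_2.
So x_1*(p_1,p_2) = 6·p_2/p_1, independent of income; and x_2* = (M − 6·p_2)/p_2.
At the given prices: x_1* = 6·2.2/3.8 = 3.4737, and x_2* = 30.3636.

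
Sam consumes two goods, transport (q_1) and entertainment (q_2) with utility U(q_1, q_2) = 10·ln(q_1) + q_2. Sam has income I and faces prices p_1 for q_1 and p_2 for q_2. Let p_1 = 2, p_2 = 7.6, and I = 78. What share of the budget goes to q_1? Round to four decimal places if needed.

share on q_1 = 0.9744

MU_q_1 = 10/q_1, MU_q_2 = 1. Tangency: 10/q_1 = p_1/p_2.
So q_1*(p_1,p_2) = 10·p_2/p_1, independent of income; and q_2* = (I − 10·p_2)/p_2.
At the given prices: q_1* = 10·7.6/2 = 38, and q_2* = 0.2632.
Expenditure on q_1: 2·38 = 76; share = 0.9744.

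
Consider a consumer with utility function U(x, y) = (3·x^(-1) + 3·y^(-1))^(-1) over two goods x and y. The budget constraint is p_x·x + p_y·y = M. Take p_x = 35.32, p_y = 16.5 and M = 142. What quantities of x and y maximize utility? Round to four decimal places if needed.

x* = 2.3881, y* = 3.494

With the ratio pinned down, the budget gives x* = M/(p_x + p_y·(y/x)) and y* = (y/x)·x*.
Numerically y/x = 1.463081, so x* = 142/(35.32 + 16.5·1.463081) = 2.3881 and y* = 1.463081·2.3881 = 3.494.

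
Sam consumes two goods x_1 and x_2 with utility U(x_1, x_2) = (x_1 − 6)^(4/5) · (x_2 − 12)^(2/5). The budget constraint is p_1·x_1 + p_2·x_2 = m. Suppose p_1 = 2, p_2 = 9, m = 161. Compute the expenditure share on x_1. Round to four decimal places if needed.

Discretionary income = 161 − 6·2 − 12·9 = 41; x_1* = 6 + 2/3·41/2 = 19.6667; x_2* = 12 + 1/3·41/9 = 13.5185.
Expenditure on x_1: 2·19.6667 = 39.3333; share = 0.2443.

share on x_1 = 0.2443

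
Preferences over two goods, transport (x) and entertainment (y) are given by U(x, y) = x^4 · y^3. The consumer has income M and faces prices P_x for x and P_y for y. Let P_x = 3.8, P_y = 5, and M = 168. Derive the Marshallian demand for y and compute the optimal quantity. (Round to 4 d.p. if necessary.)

y* = 14.4

Tangency: MRS = (4/3)·y/x = P_x/P_y.
So 4·P_y·y = 3·P_x·x; combined with the budget, a share 4/7 of income goes to x.
Demand: x*(P_x,P_y,M) = 4/7·M/P_x and y* = 3/7·M/P_y.
At P_x=3.8, P_y=5, M=168: y* = 3/7·168/5 = 14.4.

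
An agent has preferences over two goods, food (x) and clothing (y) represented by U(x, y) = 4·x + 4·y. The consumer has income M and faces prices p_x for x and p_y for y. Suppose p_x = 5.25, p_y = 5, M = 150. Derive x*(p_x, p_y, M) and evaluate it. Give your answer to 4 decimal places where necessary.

Linear utility — the consumer picks whichever good has higher MU/price: 4/5.25 = 0.7619 vs 4/5 = 0.8.
y gives more utility per dollar, so spend all income on y: y* = M/p_y, x* = 0.
Numerically: x* = 0, y* = 30.

x* = 0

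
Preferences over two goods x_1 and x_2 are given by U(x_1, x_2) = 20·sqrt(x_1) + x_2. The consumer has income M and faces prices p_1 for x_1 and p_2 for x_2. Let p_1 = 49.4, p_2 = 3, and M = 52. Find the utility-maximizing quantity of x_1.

x_1* = 0.3688

Solve: √x_1 = 10·p_2/p_1, so x_1*(p_1,p_2) = (10·p_2/p_1)², and x_2* = (M − p_1·x_1*)/p_2.
Plugging in: x_1* = (10·3/49.4)² = 0.3688.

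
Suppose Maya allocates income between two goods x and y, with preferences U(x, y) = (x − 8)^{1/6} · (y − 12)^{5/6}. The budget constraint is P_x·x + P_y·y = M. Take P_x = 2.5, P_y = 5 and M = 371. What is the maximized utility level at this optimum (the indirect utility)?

V = 41.6311

MRS = (1/5)·(y−12)/(x−8). Tangency with P_x/P_y gives y−12 = 5·(P_x/P_y)·(x−8).
Substituting into the budget: x* = 8 + 1/6·(M − 8·P_x − 12·P_y)/P_x, and y* = 12 + 5/6·(…)/P_y.
Discretionary income = 371 − 8·2.5 − 12·5 = 291; x* = 8 + 1/6·291/2.5 = 27.4; y* = 12 + 5/6·291/5 = 60.5.
Utility at the optimum: U(27.4, 60.5) = 41.6311.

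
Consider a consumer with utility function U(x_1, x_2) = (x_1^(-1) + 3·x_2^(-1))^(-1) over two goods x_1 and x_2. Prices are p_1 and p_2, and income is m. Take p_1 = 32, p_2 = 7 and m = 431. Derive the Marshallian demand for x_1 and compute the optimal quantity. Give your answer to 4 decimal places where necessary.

x_1* = 7.4409

MRS = MU_x_1/MU_x_2 = (1/3)·(x_2/x_1)^(2). Set equal to p_1/p_2.
Solve for the ratio: x_2/x_1 = [3·p_1/p_2]^(0.5).
Substitute x_2 = (x_2/x_1)·x_1 into the budget: x_1* = m/(p_1 + p_2·(x_2/x_1)).
Numerically x_2/x_1 = 3.70328, so x_1* = 431/(32 + 7·3.70328) = 7.4409.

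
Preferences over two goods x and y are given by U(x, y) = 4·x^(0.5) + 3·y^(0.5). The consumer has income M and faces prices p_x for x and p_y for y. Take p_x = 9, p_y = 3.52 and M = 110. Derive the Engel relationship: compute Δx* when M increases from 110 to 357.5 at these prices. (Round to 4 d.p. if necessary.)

Numerically y/x = 3.677242, so x* = 110/(9 + 3.52·3.677242) = 5.0128.
At M' = 357.5: x* = 16.2915. Change: 16.2915 − 5.0128 = 11.2788.

Δx* = 11.2788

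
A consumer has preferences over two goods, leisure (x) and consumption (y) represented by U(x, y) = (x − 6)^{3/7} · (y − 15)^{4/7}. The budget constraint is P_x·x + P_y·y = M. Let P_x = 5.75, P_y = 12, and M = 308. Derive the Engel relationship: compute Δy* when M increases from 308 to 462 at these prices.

Let x' = x−6, y' = y−15. MRS = (3/4)·y'/x' = P_x/P_y.
Substituting into the budget: x* = 6 + 3/7·(M − 6·P_x − 15·P_y)/P_x, and y* = 15 + 4/7·(…)/P_y.
Discretionary income = 308 − 6·5.75 − 15·12 = 93.5; y* = 15 + 4/7·93.5/12 = 19.4524.
At M' = 462: y* = 26.7857. Change: 26.7857 − 19.4524 = 7.3333.

Δy* = 7.3333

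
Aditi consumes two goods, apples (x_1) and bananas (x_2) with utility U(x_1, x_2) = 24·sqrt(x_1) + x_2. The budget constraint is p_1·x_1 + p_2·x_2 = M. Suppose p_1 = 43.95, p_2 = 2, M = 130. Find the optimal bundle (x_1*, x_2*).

Set MRS = p_1/p_2: 12·x_1^(−1/2) = p_1/p_2.
Solve: √x_1 = 12·p_2/p_1, so x_1*(p_1,p_2) = (12·p_2/p_1)², and x_2* = (M − p_1·x_1*)/p_2.
Plugging in: x_1* = (12·2/43.95)² = 0.2982, x_2* = 58.4471.

x_1* = 0.2982, x_2* = 58.4471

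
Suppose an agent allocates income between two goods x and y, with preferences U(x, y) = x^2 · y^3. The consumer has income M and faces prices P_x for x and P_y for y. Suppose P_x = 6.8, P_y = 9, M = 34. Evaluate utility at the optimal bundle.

At P_x=6.8, P_y=9, M=34: x* = 0.4·34/6.8 = 2, y* = 2.2667.
Utility at the optimum: U(2, 2.2667) = 46.5825.

V = 46.5825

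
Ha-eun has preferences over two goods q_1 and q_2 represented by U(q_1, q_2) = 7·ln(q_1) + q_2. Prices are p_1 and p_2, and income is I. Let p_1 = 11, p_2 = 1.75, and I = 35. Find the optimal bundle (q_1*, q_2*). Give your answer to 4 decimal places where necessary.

Set MRS = p_1/p_2: (7/q_1)/1 = p_1/p_2.
So q_1*(p_1,p_2) = 7·p_2/p_1, independent of income; and q_2* = (I − 7·p_2)/p_2.
At the given prices: q_1* = 7·1.75/11 = 1.1136, and q_2* = 13.

q_1* = 1.1136, q_2* = 13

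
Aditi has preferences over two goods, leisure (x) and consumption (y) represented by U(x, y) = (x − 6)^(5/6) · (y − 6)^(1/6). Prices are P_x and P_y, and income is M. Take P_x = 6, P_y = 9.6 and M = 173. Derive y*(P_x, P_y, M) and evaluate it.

y* = 7.3785

Substituting into the budget: x* = 6 + 5/6·(M − 6·P_x − 6·P_y)/P_x, and y* = 6 + 1/6·(…)/P_y.
Discretionary income = 173 − 6·6 − 6·9.6 = 79.4; y* = 6 + 1/6·79.4/9.6 = 7.3785.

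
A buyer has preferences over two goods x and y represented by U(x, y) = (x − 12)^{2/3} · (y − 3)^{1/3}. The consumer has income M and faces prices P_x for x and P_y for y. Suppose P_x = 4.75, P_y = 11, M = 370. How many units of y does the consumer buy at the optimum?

y* = 11.4848

MRS = 2·(y−3)/(x−12). Tangency with P_x/P_y gives y−3 = (1/2)·(P_x/P_y)·(x−12).
Substituting into the budget: x* = 12 + 2/3·(M − 12·P_x − 3·P_y)/P_x, and y* = 3 + 1/3·(…)/P_y.
Discretionary income = 370 − 12·4.75 − 3·11 = 280; y* = 3 + 1/3·280/11 = 11.4848.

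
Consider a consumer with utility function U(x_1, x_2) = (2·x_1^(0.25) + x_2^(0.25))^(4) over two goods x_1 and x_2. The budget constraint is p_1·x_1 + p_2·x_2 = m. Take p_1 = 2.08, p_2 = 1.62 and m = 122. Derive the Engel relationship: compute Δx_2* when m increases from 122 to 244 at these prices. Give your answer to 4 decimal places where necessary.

Δx_2* = 22.6942

Numerically x_2/x_1 = 0.553806, so x_1* = 122/(2.08 + 1.62·0.553806) = 40.9786 and x_2* = 0.553806·40.9786 = 22.6942.
At m' = 244: x_2* = 45.3884. Change: 45.3884 − 22.6942 = 22.6942.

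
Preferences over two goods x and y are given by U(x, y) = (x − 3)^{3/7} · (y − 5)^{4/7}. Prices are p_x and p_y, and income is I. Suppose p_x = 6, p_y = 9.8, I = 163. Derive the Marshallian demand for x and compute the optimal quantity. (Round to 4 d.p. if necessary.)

MRS = (3/4)·(y−5)/(x−3). Tangency with p_x/p_y gives y−5 = (4/3)·(p_x/p_y)·(x−3).
Substituting into the budget: x* = 3 + 3/7·(I − 3·p_x − 5·p_y)/p_x, and y* = 5 + 4/7·(…)/p_y.
Discretionary income = 163 − 3·6 − 5·9.8 = 96; x* = 3 + 3/7·96/6 = 9.8571.

x* = 9.8571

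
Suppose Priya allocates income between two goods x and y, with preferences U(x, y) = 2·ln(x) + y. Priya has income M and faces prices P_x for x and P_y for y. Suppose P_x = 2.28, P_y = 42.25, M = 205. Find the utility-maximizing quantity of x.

x* = 37.0614

So x*(P_x,P_y) = 2·P_y/P_x, independent of income; and y* = (M − 2·P_y)/P_y.
At the given prices: x* = 2·42.25/2.28 = 37.0614.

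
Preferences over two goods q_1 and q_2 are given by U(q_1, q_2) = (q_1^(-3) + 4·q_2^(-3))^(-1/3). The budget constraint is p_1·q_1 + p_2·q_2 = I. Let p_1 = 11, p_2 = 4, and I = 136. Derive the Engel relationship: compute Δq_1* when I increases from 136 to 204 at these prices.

Δq_1* = 3.719

MRS = MU_q_1/MU_q_2 = (1/4)·(q_2/q_1)^(4). Set equal to p_1/p_2.
Hence q_2/q_1 = (4·p_1/p_2)^(1/(4)), i.e. raised to the 0.25 power.
With the ratio pinned down, the budget gives q_1* = I/(p_1 + p_2·(q_2/q_1)) and q_2* = (q_2/q_1)·q_1*.
Numerically q_2/q_1 = 1.82116, so q_1* = 136/(11 + 4·1.82116) = 7.4379.
At I' = 204: q_1* = 11.1569. Change: 11.1569 − 7.4379 = 3.719.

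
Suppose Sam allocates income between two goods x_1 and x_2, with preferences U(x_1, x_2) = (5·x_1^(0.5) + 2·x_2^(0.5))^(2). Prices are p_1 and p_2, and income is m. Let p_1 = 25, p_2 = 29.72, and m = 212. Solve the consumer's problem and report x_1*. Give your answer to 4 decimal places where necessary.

x_1* = 7.4741

From the CES first-order condition, (5/2)·(x_2/x_1)^(0.5) = p_1/p_2.
Hence x_2/x_1 = ((2/5)·p_1/p_2)^(1/(0.5)), i.e. raised to the 2 power.
Substitute x_2 = (x_2/x_1)·x_1 into the budget: x_1* = m/(p_1 + p_2·(x_2/x_1)).
Numerically x_2/x_1 = 0.113215, so x_1* = 212/(25 + 29.72·0.113215) = 7.4741.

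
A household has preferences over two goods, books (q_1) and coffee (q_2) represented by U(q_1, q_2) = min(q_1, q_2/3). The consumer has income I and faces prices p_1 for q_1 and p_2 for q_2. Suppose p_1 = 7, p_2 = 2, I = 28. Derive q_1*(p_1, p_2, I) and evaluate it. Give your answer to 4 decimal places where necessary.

Leontief preferences: the optimum is at the kink where q_1/1 = q_2/3, i.e. q_2 = 3·q_1.
Budget: p_1·q_1 + p_2·3·q_1 = I, so (p_1 + 3·p_2)·q_1 = I.
Demand: q_1*(p_1,p_2,I) = I/(p_1 + 3·p_2), q_2* = 3·I/(p_1 + 3·p_2).
Here 7 + 3·2 = 13, giving q_1* = 2.1538.

q_1* = 2.1538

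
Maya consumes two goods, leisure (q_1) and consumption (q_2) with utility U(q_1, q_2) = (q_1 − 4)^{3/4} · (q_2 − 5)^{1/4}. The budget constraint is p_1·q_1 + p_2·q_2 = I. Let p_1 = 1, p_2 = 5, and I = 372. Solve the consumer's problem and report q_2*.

q_2* = 22.15

Let q_1' = q_1−4, q_2' = q_2−5. MRS = 3·q_2'/q_1' = p_1/p_2.
Substituting into the budget: q_1* = 4 + 0.75·(I − 4·p_1 − 5·p_2)/p_1, and q_2* = 5 + 0.25·(…)/p_2.
Discretionary income = 372 − 4·1 − 5·5 = 343; q_2* = 5 + 0.25·343/5 = 22.15.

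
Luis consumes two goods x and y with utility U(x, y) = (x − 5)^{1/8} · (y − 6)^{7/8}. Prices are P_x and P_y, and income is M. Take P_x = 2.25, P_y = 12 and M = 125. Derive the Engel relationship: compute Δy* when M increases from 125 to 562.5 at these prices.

MRS = (1/7)·(y−6)/(x−5). Tangency with P_x/P_y gives y−6 = 7·(P_x/P_y)·(x−5).
After buying the subsistence bundle (5, 6), a share 0.125 of the remaining income goes to x: x* = 5 + 0.125·(M − 5P_x − 6P_y)/P_x.
Discretionary income = 125 − 5·2.25 − 6·12 = 41.75; y* = 6 + 0.875·41.75/12 = 9.0443.
At M' = 562.5: y* = 40.9453. Change: 40.9453 − 9.0443 = 31.901.

Δy* = 31.901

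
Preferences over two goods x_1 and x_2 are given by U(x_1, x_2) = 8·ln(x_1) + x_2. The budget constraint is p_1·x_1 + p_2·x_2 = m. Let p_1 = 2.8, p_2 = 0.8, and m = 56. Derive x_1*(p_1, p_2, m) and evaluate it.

x_1* = 2.2857

Set MRS = p_1/p_2: (8/x_1)/1 = p_1/p_2.
So x_1*(p_1,p_2) = 8·p_2/p_1, independent of income; and x_2* = (m − 8·p_2)/p_2.
At the given prices: x_1* = 8·0.8/2.8 = 2.2857.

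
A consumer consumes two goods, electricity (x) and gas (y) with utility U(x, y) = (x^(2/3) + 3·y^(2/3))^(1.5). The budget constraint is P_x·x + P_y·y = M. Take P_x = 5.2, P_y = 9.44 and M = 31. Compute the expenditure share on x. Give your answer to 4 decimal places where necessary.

share on x = 0.1088

From the CES first-order condition, (1/3)·(y/x)^(1/3) = P_x/P_y.
Solve for the ratio: y/x = [3·P_x/P_y]^(3).
With the ratio pinned down, the budget gives x* = M/(P_x + P_y·(y/x)) and y* = (y/x)·x*.
Numerically y/x = 4.512922, so x* = 31/(5.2 + 9.44·4.512922) = 0.6485 and y* = 4.512922·0.6485 = 2.9267.
Expenditure on x: 5.2·0.6485 = 3.3722; share = 0.1088.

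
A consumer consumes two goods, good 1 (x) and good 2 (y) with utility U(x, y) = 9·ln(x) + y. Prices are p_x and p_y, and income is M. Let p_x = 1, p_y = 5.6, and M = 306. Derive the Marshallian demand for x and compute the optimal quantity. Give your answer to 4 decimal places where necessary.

At the given prices: x* = 9·5.6/1 = 50.4.

x* = 50.4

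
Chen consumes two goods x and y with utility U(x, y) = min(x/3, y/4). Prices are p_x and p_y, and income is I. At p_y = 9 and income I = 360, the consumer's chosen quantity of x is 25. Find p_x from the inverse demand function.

p_x = 2.4

Leontief preferences: the optimum is at the kink where x/3 = y/4, i.e. y = (4/3)·x.
Budget: p_x·x + p_y·(4/3)·x = I, so (3·p_x + 4·p_y)·x = 3·I.
Demand: x*(p_x,p_y,I) = 3·I/(3·p_x + 4·p_y), y* = 4·I/(3·p_x + 4·p_y).
Set x* = 25 in the demand function and solve for p_x: p_x = 2.4.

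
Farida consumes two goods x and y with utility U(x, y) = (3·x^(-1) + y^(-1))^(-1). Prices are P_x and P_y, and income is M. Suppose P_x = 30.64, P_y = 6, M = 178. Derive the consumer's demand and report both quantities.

From the CES first-order condition, 3·(y/x)^(2) = P_x/P_y.
Solve for the ratio: y/x = [(1/3)·P_x/P_y]^(0.5).
Substitute y = (y/x)·x into the budget: x* = M/(P_x + P_y·(y/x)).
Numerically y/x = 1.304692, so x* = 178/(30.64 + 6·1.304692) = 4.6272 and y* = 1.304692·4.6272 = 6.0371.

x* = 4.6272, y* = 6.0371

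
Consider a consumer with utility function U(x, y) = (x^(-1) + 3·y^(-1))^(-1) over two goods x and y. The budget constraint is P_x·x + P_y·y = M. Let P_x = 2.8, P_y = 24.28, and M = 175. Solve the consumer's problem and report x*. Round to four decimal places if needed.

x* = 10.2452

From the CES first-order condition, (1/3)·(y/x)^(2) = P_x/P_y.
Hence y/x = (3·P_x/P_y)^(1/(2)), i.e. raised to the 0.5 power.
With the ratio pinned down, the budget gives x* = M/(P_x + P_y·(y/x)) and y* = (y/x)·x*.
Numerically y/x = 0.588187, so x* = 175/(2.8 + 24.28·0.588187) = 10.2452.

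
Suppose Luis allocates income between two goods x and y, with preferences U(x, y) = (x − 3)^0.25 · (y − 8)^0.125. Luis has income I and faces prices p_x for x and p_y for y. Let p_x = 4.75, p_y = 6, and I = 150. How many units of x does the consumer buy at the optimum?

MRS = 2·(y−8)/(x−3). Tangency with p_x/p_y gives y−8 = (1/2)·(p_x/p_y)·(x−3).
After buying the subsistence bundle (3, 8), a share 2/3 of the remaining income goes to x: x* = 3 + 2/3·(I − 3p_x − 8p_y)/p_x.
Discretionary income = 150 − 3·4.75 − 8·6 = 87.75; x* = 3 + 2/3·87.75/4.75 = 15.3158.

x* = 15.3158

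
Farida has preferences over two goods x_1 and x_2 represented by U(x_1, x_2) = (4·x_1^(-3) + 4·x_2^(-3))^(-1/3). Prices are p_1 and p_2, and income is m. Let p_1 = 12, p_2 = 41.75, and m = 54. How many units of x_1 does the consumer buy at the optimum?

x_1* = 1.2685

Numerically x_2/x_1 = 0.732202, so x_1* = 54/(12 + 41.75·0.732202) = 1.2685.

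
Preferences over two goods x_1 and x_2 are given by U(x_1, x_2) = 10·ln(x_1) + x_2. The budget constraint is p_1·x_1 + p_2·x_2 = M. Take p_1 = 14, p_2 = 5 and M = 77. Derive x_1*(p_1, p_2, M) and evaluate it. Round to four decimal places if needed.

MU_x_1 = 10/x_1, MU_x_2 = 1. Tangency: 10/x_1 = p_1/p_2.
So x_1*(p_1,p_2) = 10·p_2/p_1, independent of income; and x_2* = (M − 10·p_2)/p_2.
At the given prices: x_1* = 10·5/14 = 3.5714.

x_1* = 3.5714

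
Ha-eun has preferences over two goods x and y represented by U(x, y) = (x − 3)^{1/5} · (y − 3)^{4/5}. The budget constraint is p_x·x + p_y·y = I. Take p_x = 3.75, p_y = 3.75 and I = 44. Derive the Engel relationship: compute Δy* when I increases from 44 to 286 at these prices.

Δy* = 51.6267

This is Cobb-Douglas in (x−3, y−3): tangency gives 0.2·p_y·(y−3) = 0.8·p_x·(x−3).
After buying the subsistence bundle (3, 3), a share 0.2 of the remaining income goes to x: x* = 3 + 0.2·(I − 3p_x − 3p_y)/p_x.
Discretionary income = 44 − 3·3.75 − 3·3.75 = 21.5; y* = 3 + 0.8·21.5/3.75 = 7.5867.
At I' = 286: y* = 59.2133. Change: 59.2133 − 7.5867 = 51.6267.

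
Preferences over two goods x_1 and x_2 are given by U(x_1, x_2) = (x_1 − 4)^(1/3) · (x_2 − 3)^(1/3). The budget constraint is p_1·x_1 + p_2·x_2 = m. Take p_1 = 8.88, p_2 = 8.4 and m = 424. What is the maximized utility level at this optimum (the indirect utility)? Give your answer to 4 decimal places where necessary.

V = 7.6192

This is Cobb-Douglas in (x_1−4, x_2−3): tangency gives 1/3·p_2·(x_2−3) = 1/3·p_1·(x_1−4).
Substituting into the budget: x_1* = 4 + 0.5·(m − 4·p_1 − 3·p_2)/p_1, and x_2* = 3 + 0.5·(…)/p_2.
Discretionary income = 424 − 4·8.88 − 3·8.4 = 363.28; x_1* = 4 + 0.5·363.28/8.88 = 24.455; x_2* = 3 + 0.5·363.28/8.4 = 24.6238.
Utility at the optimum: U(24.455, 24.6238) = 7.6192.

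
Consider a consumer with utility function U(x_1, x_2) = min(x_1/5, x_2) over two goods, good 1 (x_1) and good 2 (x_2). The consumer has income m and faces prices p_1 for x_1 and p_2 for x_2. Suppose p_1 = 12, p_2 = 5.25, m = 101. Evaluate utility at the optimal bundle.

V = 1.5479

With perfect complements, no substitution: consume in ratio x_1:x_2 = 5:1.
Budget: p_1·x_1 + p_2·(1/5)·x_1 = m, so (5·p_1 + p_2)·x_1 = 5·m.
Demand: x_1*(p_1,p_2,m) = 5·m/(5·p_1 + p_2), x_2* = m/(5·p_1 + p_2).
Here 5·12 + 5.25 = 65.25, giving x_1* = 7.7395 and x_2* = 1.5479.
Utility at the optimum: U(7.7395, 1.5479) = 1.5479.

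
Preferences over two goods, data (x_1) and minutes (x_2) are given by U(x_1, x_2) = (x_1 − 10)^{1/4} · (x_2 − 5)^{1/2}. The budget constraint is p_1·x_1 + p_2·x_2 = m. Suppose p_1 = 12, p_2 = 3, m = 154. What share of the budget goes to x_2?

share on x_2 = 0.1797

Discretionary income = 154 − 10·12 − 5·3 = 19; x_1* = 10 + 1/3·19/12 = 10.5278; x_2* = 5 + 2/3·19/3 = 9.2222.
Expenditure on x_2: 3·9.2222 = 27.6667; share = 0.1797.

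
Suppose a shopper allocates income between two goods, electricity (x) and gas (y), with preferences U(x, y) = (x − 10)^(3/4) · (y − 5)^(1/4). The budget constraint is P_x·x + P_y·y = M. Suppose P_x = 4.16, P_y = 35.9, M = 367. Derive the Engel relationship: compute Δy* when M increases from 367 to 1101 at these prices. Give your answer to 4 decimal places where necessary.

Let x' = x−10, y' = y−5. MRS = 3·y'/x' = P_x/P_y.
After buying the subsistence bundle (10, 5), a share 0.75 of the remaining income goes to x: x* = 10 + 0.75·(M − 10P_x − 5P_y)/P_x.
Discretionary income = 367 − 10·4.16 − 5·35.9 = 145.9; y* = 5 + 0.25·145.9/35.9 = 6.016.
At M' = 1101: y* = 11.1274. Change: 11.1274 − 6.016 = 5.1114.

Δy* = 5.1114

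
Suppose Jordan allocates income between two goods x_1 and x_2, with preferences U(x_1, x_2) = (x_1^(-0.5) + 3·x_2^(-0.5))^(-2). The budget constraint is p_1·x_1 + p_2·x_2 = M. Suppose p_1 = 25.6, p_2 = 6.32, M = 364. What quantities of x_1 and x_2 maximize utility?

x_1* = 6.169, x_2* = 32.6068

With the ratio pinned down, the budget gives x_1* = M/(p_1 + p_2·(x_2/x_1)) and x_2* = (x_2/x_1)·x_1*.
Numerically x_2/x_1 = 5.285622, so x_1* = 364/(25.6 + 6.32·5.285622) = 6.169 and x_2* = 5.285622·6.169 = 32.6068.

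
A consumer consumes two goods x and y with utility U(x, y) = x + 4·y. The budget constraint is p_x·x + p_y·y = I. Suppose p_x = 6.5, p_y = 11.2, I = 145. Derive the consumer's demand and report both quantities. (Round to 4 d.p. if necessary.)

x* = 0, y* = 12.9464

Linear utility — the consumer picks whichever good has higher MU/price: 1/6.5 = 0.1538 vs 4/11.2 = 0.3571.
y gives more utility per dollar, so spend all income on y: y* = I/p_y, x* = 0.
Numerically: x* = 0, y* = 12.9464.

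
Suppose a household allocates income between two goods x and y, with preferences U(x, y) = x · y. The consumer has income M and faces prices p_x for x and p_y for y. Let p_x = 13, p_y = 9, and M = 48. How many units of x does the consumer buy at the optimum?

x* = 1.8462

Tangency: MRS = y/x = p_x/p_y.
So p_y·y = p_x·x; combined with the budget, a share 0.5 of income goes to x.
Demand: x*(p_x,p_y,M) = 0.5·M/p_x and y* = 0.5·M/p_y.
At p_x=13, p_y=9, M=48: x* = 0.5·48/13 = 1.8462.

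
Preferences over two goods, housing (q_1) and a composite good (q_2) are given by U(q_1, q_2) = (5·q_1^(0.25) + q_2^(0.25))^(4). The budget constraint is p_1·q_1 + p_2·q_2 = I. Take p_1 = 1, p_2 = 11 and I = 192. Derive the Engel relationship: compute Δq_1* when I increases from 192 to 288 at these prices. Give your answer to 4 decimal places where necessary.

Substitute q_2 = (q_2/q_1)·q_1 into the budget: q_1* = I/(p_1 + p_2·(q_2/q_1)).
Numerically q_2/q_1 = 0.004781, so q_1* = 192/(1 + 11·0.004781) = 182.4071.
At I' = 288: q_1* = 273.6106. Change: 273.6106 − 182.4071 = 91.2035.

Δq_1* = 91.2035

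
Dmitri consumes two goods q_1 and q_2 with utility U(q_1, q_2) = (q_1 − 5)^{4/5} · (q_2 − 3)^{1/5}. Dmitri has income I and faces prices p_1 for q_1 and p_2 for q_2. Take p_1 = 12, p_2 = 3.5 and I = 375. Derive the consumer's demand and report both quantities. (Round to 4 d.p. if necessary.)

q_1* = 25.3, q_2* = 20.4

Substituting into the budget: q_1* = 5 + 0.8·(I − 5·p_1 − 3·p_2)/p_1, and q_2* = 3 + 0.2·(…)/p_2.
Discretionary income = 375 − 5·12 − 3·3.5 = 304.5; q_1* = 5 + 0.8·304.5/12 = 25.3; q_2* = 3 + 0.2·304.5/3.5 = 20.4.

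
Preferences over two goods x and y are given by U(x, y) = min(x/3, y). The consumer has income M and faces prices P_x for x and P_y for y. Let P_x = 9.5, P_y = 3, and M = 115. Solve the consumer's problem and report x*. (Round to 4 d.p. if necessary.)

x* = 10.9524

Demand: x*(P_x,P_y,M) = 3·M/(3·P_x + P_y), y* = M/(3·P_x + P_y).
Here 3·9.5 + 3 = 31.5, giving x* = 10.9524.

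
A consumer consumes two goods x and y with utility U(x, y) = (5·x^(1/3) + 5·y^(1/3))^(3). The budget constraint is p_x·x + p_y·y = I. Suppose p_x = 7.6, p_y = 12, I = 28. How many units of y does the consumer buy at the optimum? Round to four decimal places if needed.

y* = 1.034

Numerically y/x = 0.504021, so x* = 28/(7.6 + 12·0.504021) = 2.0515 and y* = 0.504021·2.0515 = 1.034.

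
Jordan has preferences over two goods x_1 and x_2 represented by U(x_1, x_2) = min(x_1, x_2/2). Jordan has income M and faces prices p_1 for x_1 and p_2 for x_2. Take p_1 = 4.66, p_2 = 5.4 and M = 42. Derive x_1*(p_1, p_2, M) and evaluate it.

With perfect complements, no substitution: consume in ratio x_1:x_2 = 1:2.
Budget: p_1·x_1 + p_2·2·x_1 = M, so (p_1 + 2·p_2)·x_1 = M.
Demand: x_1*(p_1,p_2,M) = M/(p_1 + 2·p_2), x_2* = 2·M/(p_1 + 2·p_2).
Here 4.66 + 2·5.4 = 15.46, giving x_1* = 2.7167.

x_1* = 2.7167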